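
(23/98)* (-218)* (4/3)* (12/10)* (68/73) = -1363808/17885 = -76.25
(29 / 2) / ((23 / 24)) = 348 / 23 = 15.13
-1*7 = -7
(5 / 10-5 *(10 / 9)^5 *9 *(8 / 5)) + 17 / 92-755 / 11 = -189.88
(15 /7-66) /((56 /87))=-38889 /392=-99.21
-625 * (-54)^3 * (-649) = -63871335000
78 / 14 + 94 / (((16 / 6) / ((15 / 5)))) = 3117 / 28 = 111.32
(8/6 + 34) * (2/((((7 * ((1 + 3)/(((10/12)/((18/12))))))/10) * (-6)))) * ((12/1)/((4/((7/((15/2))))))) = -530/81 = -6.54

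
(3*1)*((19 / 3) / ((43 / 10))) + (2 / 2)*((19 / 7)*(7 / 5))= 1767 / 215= 8.22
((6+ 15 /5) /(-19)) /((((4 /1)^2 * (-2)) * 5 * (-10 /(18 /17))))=-0.00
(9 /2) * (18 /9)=9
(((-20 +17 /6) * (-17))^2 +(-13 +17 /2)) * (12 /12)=3065839 /36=85162.19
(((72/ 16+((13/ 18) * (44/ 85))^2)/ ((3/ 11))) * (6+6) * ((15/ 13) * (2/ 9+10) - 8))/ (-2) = -8841044476/ 22823775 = -387.36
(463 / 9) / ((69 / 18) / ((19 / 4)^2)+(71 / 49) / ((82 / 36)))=335790287 / 5261190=63.82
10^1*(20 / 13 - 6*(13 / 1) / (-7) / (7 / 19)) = 202460 / 637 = 317.83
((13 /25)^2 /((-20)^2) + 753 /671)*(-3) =-565090197 /167750000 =-3.37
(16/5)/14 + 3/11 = 193/385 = 0.50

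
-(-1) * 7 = 7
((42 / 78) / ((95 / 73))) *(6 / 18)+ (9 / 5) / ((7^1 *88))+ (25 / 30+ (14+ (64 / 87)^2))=17868053311 / 1151638488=15.52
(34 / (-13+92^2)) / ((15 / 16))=544 / 126765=0.00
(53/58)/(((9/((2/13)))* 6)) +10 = 203633/20358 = 10.00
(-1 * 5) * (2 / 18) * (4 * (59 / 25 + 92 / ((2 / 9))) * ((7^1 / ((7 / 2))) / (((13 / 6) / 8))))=-1332352 / 195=-6832.57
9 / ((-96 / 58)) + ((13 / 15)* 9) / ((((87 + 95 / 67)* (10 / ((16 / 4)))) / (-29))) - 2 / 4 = -4123591 / 592400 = -6.96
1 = 1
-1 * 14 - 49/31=-483/31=-15.58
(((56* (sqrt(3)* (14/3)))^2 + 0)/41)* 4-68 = 2450260/123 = 19920.81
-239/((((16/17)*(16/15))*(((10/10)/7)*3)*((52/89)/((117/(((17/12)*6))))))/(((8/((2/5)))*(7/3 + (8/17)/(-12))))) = -1306571175/2176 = -600446.31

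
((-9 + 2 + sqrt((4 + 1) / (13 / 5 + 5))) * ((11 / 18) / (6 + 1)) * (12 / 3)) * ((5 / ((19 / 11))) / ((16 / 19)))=-605 / 72 + 3025 * sqrt(38) / 19152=-7.43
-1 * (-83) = 83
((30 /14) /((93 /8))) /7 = 40 /1519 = 0.03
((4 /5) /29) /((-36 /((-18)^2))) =-36 /145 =-0.25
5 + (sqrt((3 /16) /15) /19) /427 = sqrt(5) /162260 + 5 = 5.00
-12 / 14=-6 / 7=-0.86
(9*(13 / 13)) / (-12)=-3 / 4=-0.75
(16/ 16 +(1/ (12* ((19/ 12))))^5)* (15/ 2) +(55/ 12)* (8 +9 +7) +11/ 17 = 4973244969/ 42093683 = 118.15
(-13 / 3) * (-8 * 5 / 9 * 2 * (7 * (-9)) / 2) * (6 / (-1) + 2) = 14560 / 3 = 4853.33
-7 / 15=-0.47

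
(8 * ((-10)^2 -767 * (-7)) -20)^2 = 1912487824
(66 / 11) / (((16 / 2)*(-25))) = -3 / 100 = -0.03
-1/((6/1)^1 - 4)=-1/2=-0.50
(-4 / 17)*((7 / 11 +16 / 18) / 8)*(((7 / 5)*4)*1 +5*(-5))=14647 / 16830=0.87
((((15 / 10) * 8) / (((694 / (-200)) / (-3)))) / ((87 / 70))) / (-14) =-0.60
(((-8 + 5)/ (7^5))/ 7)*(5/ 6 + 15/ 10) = -1/ 16807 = -0.00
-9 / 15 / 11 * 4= -0.22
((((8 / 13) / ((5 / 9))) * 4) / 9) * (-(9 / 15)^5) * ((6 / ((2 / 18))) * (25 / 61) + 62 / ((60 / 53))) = -182377008 / 61953125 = -2.94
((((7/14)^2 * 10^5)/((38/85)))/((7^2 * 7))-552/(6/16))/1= -8530524/6517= -1308.96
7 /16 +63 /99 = 189 /176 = 1.07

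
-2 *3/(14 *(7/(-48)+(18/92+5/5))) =-3312/8113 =-0.41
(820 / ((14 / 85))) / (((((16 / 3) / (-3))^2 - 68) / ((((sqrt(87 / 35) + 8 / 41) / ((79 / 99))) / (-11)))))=1239300 / 726089 + 2540565 * sqrt(3045) / 10165246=15.50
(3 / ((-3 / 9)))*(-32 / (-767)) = -288 / 767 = -0.38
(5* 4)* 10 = 200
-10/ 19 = -0.53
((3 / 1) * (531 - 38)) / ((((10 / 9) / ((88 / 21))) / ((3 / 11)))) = 53244 / 35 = 1521.26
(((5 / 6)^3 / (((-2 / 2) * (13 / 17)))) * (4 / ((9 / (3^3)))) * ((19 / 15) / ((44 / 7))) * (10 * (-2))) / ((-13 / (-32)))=4522000 / 50193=90.09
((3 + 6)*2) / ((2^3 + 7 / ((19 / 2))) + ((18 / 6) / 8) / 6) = 5472 / 2675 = 2.05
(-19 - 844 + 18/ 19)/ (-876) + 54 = 915155/ 16644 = 54.98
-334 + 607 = 273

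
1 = 1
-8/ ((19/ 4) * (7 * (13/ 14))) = -64/ 247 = -0.26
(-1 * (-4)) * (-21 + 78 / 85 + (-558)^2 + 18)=105863052 / 85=1245447.67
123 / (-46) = -123 / 46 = -2.67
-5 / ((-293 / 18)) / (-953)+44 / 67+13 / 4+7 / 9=3154791391 / 673500348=4.68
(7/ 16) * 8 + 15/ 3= 17/ 2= 8.50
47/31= 1.52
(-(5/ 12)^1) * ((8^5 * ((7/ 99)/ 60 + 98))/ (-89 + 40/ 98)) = 58417608704/ 3867831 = 15103.45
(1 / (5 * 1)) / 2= 1 / 10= 0.10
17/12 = 1.42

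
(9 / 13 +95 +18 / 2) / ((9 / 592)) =805712 / 117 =6886.43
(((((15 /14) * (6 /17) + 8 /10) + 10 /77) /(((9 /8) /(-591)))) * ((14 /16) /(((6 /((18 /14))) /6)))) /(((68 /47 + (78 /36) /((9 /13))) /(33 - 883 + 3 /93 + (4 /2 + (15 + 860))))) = -1537267955292 /336660775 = -4566.22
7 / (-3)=-7 / 3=-2.33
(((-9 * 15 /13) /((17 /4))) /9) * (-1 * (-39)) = -180 /17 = -10.59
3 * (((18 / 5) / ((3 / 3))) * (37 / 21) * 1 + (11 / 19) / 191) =2418069 / 127015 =19.04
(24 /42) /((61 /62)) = 248 /427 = 0.58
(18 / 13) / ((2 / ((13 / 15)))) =3 / 5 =0.60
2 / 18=1 / 9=0.11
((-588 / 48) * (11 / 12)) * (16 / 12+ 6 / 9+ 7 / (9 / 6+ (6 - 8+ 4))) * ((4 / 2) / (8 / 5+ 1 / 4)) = -5390 / 111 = -48.56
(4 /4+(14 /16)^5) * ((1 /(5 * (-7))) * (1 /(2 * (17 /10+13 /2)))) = -49575 /18808832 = -0.00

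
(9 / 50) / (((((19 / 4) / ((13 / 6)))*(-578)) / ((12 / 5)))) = -234 / 686375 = -0.00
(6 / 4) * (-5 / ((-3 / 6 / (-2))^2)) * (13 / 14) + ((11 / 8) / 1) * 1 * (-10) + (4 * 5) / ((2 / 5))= -2105 / 28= -75.18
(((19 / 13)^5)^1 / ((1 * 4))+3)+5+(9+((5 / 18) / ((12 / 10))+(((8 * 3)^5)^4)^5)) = 21049156278085749615767911051192120254959018771282020107806245230527512169748792403948590676575931248106638515558379804663470253630867540838566545 / 20049822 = 1049842551125179546021302000000000000000000000000000000000000000000000000000000000000000000000000000000000000000000000000000000000000000000.00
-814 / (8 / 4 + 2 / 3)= -1221 / 4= -305.25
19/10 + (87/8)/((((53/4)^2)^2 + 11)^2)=394592873400337/207680458434030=1.90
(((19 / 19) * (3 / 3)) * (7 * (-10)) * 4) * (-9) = 2520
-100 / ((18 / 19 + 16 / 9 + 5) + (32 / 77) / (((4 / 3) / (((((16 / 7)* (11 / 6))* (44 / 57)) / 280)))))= -29326500 / 2266571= -12.94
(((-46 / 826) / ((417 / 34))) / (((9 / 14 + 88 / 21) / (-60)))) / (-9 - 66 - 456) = -31280 / 294670131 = -0.00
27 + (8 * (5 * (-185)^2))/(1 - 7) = -684419/3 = -228139.67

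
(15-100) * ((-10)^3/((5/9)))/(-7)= -153000/7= -21857.14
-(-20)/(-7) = -20/7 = -2.86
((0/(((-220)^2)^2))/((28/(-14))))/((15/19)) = 0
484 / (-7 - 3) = -242 / 5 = -48.40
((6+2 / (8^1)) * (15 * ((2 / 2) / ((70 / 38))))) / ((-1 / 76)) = -27075 / 7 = -3867.86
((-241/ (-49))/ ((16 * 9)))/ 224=241/ 1580544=0.00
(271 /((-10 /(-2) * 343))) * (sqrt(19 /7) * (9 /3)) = 813 * sqrt(133) /12005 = 0.78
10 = 10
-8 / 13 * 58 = -464 / 13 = -35.69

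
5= 5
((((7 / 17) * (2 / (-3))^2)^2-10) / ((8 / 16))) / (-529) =466612 / 12383361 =0.04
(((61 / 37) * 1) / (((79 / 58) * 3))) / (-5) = -3538 / 43845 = -0.08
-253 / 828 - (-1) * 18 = 637 / 36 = 17.69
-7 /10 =-0.70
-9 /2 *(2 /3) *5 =-15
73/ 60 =1.22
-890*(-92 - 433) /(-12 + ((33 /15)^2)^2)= 292031250 /7141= 40895.01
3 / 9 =1 / 3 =0.33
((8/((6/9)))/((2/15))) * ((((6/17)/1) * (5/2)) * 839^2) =950293350/17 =55899608.82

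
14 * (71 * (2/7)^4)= 2272/343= 6.62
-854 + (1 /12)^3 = -1475711 /1728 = -854.00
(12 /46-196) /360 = -2251 /4140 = -0.54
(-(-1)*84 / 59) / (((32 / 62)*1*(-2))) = -651 / 472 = -1.38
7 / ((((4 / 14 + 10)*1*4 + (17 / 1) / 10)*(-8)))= -245 / 11996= -0.02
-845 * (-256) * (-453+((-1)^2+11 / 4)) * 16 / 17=-1554908160 / 17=-91465185.88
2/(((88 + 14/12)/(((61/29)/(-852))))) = -61/1101565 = -0.00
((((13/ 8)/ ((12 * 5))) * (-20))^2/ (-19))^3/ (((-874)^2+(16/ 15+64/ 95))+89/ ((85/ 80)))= -410278765/ 85117459837410607104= -0.00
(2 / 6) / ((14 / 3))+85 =85.07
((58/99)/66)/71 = 29/231957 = 0.00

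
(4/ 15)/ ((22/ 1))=2/ 165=0.01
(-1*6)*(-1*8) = 48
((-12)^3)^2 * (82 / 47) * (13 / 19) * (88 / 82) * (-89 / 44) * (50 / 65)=-5315051520 / 893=-5951905.40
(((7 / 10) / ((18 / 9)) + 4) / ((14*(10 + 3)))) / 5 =87 / 18200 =0.00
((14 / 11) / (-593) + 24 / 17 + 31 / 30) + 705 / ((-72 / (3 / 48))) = 389833699 / 212910720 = 1.83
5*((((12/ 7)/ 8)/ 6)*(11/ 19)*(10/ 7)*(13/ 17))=3575/ 31654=0.11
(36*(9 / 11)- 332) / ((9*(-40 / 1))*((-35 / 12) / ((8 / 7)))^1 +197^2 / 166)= -1104896 / 4209073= -0.26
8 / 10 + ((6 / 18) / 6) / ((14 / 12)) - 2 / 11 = 769 / 1155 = 0.67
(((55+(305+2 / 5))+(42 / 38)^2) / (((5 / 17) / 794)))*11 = 96915599506 / 9025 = 10738570.58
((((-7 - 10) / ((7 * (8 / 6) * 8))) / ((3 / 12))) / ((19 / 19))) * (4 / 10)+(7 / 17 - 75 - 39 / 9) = -566101 / 7140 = -79.29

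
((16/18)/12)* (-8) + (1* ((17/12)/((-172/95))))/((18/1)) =-0.64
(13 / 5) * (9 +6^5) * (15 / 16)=303615 / 16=18975.94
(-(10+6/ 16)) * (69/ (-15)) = 1909/ 40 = 47.72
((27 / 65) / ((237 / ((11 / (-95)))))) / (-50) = 99 / 24391250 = 0.00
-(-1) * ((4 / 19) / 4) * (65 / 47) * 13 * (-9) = -7605 / 893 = -8.52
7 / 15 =0.47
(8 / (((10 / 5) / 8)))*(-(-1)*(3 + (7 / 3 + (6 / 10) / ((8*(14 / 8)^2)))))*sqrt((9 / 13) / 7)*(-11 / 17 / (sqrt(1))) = -1386176*sqrt(91) / 379015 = -34.89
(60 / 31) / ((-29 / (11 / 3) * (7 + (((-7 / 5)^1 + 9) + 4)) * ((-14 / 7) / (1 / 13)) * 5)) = 110 / 1086891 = 0.00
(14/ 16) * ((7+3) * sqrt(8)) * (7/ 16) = 245 * sqrt(2)/ 32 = 10.83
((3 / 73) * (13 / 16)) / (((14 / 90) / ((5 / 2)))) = 8775 / 16352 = 0.54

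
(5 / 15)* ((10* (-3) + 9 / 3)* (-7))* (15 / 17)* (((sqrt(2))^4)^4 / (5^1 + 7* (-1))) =-120960 / 17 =-7115.29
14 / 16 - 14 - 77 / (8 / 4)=-413 / 8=-51.62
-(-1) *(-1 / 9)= -1 / 9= -0.11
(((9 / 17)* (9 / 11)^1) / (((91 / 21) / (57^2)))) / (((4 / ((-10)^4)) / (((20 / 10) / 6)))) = 657922500 / 2431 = 270638.63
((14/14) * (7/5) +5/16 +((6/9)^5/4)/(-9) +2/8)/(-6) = -342719/1049760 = -0.33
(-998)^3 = -994011992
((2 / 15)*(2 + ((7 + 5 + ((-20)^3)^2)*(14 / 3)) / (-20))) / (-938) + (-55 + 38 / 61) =13313974307 / 6437025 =2068.34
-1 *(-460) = 460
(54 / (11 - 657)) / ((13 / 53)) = -0.34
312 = 312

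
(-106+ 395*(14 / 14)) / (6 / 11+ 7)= 3179 / 83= 38.30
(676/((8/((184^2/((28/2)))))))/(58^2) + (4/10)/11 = 19679994/323785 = 60.78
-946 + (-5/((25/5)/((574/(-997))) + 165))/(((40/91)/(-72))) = -84409744/89725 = -940.76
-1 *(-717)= 717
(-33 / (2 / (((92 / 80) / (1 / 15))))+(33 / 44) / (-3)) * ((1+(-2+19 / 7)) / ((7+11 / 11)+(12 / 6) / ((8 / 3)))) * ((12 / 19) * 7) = -164088 / 665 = -246.75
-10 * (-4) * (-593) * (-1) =23720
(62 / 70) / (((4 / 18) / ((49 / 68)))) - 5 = -1447 / 680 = -2.13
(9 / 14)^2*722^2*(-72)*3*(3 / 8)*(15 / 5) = -2565108243 / 49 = -52349147.82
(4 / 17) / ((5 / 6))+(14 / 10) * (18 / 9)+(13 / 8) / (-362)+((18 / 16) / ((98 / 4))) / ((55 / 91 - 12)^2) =47931982299 / 15571343120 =3.08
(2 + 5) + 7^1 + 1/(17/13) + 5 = 336/17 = 19.76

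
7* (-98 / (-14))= 49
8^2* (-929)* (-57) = 3388992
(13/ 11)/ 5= 13/ 55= 0.24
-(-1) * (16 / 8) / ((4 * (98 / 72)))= 18 / 49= 0.37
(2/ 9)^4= 16/ 6561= 0.00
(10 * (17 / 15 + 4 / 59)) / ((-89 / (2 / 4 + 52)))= -37205 / 5251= -7.09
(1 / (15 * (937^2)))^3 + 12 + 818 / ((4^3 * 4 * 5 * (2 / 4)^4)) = 406109434726220468715683 / 18272640482619593643000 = 22.23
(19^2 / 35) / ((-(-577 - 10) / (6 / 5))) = 2166 / 102725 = 0.02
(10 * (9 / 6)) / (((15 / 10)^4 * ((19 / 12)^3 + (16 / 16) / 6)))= 5120 / 7147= 0.72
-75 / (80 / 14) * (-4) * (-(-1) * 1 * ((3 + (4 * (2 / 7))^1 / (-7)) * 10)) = 10425 / 7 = 1489.29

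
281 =281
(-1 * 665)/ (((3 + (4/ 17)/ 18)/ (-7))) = 712215/ 461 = 1544.93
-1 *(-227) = 227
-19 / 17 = -1.12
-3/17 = -0.18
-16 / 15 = -1.07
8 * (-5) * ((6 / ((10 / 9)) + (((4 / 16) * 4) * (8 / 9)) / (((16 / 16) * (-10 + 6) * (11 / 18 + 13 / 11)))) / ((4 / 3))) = -158.28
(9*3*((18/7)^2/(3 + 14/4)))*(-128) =-2239488/637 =-3515.68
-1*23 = -23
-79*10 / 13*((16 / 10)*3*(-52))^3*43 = 1015841488896 / 25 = 40633659555.84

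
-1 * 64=-64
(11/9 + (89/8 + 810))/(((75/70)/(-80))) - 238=-1664278/27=-61639.93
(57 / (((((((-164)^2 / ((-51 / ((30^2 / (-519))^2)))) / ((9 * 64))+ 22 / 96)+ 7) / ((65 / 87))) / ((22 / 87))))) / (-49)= -221182492960 / 4504604045739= -0.05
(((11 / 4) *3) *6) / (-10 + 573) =0.09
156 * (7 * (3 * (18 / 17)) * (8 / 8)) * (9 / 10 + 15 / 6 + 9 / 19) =13436.67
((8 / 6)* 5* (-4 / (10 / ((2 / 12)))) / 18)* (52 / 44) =-26 / 891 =-0.03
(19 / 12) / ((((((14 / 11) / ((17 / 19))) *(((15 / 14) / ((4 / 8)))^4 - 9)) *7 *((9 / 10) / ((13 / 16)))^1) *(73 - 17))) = 6545 / 30855168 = 0.00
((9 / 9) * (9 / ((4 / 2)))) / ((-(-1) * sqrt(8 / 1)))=9 * sqrt(2) / 8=1.59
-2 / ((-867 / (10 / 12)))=5 / 2601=0.00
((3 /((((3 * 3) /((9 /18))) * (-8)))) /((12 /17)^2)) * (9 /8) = -289 /6144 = -0.05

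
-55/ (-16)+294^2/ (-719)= -1343431/ 11504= -116.78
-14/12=-1.17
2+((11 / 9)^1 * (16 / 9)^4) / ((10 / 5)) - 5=183301 / 59049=3.10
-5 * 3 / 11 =-15 / 11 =-1.36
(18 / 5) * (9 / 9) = 18 / 5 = 3.60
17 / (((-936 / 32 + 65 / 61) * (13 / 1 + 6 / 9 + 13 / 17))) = -52887 / 1265368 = -0.04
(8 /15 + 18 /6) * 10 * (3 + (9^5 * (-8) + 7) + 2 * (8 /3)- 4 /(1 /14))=-150233588 /9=-16692620.89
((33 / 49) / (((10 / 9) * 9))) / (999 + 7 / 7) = 33 / 490000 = 0.00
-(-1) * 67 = 67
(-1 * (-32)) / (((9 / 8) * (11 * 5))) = 256 / 495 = 0.52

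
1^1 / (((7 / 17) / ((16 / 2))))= 136 / 7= 19.43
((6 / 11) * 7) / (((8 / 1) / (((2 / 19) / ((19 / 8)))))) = 84 / 3971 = 0.02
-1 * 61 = -61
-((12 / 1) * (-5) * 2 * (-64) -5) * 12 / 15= -6140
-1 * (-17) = 17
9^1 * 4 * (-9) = -324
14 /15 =0.93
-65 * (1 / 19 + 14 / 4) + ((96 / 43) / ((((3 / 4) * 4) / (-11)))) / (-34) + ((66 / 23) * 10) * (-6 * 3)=-477382891 / 638894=-747.20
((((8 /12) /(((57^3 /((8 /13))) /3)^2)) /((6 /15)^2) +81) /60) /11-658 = -838886881247527573 /1275141908717820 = -657.88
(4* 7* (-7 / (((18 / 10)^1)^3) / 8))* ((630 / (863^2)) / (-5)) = 42875 / 60326289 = 0.00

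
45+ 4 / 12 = 136 / 3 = 45.33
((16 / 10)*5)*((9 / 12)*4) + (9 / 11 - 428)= -4435 / 11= -403.18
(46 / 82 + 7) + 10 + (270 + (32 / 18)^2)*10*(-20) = -181374880 / 3321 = -54614.54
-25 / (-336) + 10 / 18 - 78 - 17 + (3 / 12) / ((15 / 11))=-474701 / 5040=-94.19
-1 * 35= -35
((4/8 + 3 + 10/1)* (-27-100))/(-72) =381/16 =23.81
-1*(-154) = 154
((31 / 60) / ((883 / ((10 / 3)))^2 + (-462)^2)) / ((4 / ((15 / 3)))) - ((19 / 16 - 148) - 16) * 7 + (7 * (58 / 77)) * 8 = 17698404821327 / 14974925328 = 1181.87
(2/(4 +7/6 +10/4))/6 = 1/23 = 0.04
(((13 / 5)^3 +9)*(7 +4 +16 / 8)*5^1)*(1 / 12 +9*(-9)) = -139778.69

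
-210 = -210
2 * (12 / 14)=12 / 7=1.71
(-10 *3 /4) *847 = -12705 /2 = -6352.50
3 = 3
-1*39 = -39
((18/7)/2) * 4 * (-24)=-864/7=-123.43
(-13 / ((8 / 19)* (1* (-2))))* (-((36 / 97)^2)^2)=-25929072 / 88529281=-0.29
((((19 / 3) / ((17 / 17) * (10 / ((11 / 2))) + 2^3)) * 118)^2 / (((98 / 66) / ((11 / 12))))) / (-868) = -4.12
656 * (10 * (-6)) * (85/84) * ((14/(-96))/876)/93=17425/244404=0.07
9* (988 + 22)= 9090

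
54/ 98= 27/ 49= 0.55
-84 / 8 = -21 / 2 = -10.50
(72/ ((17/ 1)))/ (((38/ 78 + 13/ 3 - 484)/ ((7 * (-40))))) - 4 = -7571/ 4964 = -1.53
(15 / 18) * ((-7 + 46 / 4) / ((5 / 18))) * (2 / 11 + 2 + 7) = 2727 / 22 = 123.95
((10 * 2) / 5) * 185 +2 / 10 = 3701 / 5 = 740.20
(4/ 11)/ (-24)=-1/ 66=-0.02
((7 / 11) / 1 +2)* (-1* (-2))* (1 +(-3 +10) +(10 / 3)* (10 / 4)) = 2842 / 33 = 86.12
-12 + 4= -8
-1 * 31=-31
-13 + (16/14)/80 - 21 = -2379/70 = -33.99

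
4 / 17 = 0.24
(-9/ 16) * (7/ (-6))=21/ 32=0.66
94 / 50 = 47 / 25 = 1.88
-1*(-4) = 4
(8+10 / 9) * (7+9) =1312 / 9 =145.78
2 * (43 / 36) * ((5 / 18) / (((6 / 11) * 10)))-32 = -31.88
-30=-30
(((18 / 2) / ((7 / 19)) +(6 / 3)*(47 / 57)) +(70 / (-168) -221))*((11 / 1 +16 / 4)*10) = -7794025 / 266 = -29300.85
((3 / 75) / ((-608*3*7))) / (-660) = 1 / 210672000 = 0.00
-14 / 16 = -7 / 8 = -0.88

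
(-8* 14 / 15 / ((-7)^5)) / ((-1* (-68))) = 4 / 612255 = 0.00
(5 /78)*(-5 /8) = -25 /624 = -0.04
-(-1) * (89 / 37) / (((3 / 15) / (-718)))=-8635.41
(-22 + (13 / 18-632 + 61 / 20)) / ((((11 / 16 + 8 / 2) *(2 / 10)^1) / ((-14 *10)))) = 97100.68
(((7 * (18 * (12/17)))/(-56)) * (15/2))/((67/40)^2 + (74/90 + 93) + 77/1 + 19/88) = -32076000/468126467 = -0.07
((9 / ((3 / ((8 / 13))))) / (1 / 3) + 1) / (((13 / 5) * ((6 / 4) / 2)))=1700 / 507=3.35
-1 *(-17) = 17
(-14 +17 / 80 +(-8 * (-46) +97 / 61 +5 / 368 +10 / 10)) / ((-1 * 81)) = -2503066 / 568215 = -4.41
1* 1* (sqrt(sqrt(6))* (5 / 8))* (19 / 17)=95* 6^(1 / 4) / 136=1.09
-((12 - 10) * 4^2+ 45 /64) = -2093 /64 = -32.70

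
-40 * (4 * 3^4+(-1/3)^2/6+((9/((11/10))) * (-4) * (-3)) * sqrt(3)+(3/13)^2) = -59149580/4563 - 43200 * sqrt(3)/11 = -19765.11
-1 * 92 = -92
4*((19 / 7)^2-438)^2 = 1781008804 / 2401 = 741777.93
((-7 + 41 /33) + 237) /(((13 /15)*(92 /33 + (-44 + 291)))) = 8805 /8243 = 1.07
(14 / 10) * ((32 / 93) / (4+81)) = 224 / 39525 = 0.01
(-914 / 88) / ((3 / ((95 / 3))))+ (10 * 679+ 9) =2648989 / 396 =6689.37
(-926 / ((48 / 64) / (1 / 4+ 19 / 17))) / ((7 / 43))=-1234358 / 119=-10372.76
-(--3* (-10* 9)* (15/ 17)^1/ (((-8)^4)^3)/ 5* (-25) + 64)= -37383395354509/ 584115552256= -64.00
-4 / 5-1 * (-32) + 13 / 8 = 1313 / 40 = 32.82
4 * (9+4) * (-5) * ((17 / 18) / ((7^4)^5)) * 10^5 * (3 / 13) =-17000000 / 239376798892836003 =-0.00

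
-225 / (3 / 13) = -975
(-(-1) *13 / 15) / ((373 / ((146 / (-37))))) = -1898 / 207015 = -0.01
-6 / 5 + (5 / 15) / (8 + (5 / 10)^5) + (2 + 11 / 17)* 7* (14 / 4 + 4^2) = 47206831 / 131070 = 360.17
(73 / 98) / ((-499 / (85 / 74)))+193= 698412159 / 3618748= 193.00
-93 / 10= -9.30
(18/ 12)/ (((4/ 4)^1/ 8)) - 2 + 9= 19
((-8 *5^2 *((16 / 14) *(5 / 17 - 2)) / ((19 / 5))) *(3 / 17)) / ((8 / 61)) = 5307000 / 38437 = 138.07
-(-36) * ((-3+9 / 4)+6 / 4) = 27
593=593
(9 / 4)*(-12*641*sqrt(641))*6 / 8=-328633.68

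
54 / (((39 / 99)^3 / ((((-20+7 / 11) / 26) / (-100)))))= 18788517 / 2856100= 6.58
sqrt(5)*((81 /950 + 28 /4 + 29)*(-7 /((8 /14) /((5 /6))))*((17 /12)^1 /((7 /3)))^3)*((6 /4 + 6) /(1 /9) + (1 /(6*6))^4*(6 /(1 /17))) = -353606836606049*sqrt(5) /63541739520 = -12443.61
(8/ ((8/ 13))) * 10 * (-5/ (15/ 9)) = -390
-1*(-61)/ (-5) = -61/ 5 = -12.20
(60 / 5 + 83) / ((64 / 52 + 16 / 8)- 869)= -247 / 2251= -0.11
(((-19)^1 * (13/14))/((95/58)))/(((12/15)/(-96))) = 9048/7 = 1292.57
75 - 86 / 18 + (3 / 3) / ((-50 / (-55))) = 6419 / 90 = 71.32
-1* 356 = -356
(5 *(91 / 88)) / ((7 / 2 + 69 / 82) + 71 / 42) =30135 / 35156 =0.86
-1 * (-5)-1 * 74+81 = 12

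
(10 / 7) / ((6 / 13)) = 65 / 21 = 3.10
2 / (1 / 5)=10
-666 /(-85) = 666 /85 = 7.84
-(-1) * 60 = 60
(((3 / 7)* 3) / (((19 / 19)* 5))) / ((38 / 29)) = 261 / 1330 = 0.20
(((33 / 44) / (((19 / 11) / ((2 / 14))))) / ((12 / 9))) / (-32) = -99 / 68096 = -0.00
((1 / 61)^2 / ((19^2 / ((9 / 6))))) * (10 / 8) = 15 / 10746248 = 0.00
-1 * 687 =-687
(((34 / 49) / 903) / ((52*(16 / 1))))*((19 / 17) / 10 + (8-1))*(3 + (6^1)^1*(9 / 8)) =1209 / 18878720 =0.00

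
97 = 97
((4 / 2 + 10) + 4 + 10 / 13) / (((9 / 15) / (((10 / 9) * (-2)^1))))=-21800 / 351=-62.11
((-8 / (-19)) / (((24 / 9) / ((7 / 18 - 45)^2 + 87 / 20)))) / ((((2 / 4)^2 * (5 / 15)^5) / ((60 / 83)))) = 348957936 / 1577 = 221279.60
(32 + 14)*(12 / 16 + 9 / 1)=897 / 2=448.50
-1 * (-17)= 17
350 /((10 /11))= 385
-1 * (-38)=38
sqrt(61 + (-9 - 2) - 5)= 3*sqrt(5)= 6.71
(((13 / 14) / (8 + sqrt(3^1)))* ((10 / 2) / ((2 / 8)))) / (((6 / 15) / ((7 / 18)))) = 1300 / 549 - 325* sqrt(3) / 1098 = 1.86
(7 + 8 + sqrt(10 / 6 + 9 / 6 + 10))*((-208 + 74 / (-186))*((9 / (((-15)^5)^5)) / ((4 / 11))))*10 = 213191*sqrt(474) / 6262289736922502517700195312500 + 213191 / 69580997076916694641113281250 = 0.00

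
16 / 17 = 0.94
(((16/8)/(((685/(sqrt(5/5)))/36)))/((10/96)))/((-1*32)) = -108/3425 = -0.03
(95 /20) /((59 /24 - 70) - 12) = -114 /1909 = -0.06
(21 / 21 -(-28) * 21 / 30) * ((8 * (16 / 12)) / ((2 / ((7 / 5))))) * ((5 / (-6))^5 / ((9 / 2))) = -90125 / 6561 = -13.74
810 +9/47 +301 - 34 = 50628/47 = 1077.19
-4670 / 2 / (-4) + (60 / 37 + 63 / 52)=564293 / 962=586.58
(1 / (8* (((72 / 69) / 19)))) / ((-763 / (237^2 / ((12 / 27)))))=-73637559 / 195328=-376.99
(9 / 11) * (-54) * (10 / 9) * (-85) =45900 / 11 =4172.73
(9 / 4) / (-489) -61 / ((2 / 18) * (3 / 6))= -715899 / 652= -1098.00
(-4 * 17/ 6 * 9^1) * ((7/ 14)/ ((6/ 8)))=-68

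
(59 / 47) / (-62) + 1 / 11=2265 / 32054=0.07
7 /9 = 0.78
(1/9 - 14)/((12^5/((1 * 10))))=-625/1119744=-0.00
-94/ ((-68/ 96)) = 2256/ 17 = 132.71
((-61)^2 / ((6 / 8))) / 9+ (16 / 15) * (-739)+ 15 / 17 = -541907 / 2295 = -236.13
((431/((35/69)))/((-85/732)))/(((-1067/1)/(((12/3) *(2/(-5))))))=-174151584/15871625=-10.97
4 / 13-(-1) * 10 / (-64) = 63 / 416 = 0.15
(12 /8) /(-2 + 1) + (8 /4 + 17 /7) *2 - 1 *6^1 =19 /14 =1.36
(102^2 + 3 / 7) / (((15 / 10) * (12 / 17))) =412709 / 42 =9826.40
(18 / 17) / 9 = 2 / 17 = 0.12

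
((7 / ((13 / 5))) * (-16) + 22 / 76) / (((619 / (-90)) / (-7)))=-6658155 / 152893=-43.55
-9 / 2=-4.50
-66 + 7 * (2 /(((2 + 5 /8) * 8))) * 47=-104 /3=-34.67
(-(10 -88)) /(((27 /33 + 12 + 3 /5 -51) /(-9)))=990 /53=18.68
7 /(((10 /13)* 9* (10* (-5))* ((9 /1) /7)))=-0.02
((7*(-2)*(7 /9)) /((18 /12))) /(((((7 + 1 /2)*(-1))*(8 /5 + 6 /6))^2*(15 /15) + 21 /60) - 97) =-490 /19143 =-0.03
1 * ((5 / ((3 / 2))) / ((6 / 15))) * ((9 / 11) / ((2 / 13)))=975 / 22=44.32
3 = 3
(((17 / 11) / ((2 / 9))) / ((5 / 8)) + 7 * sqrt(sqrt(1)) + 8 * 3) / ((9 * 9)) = 2317 / 4455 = 0.52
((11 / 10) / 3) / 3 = 0.12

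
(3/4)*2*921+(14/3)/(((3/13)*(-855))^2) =54535200757/39475350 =1381.50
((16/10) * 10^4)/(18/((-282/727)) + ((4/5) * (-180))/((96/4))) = -752000/2463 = -305.32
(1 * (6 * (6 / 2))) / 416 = 9 / 208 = 0.04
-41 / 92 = -0.45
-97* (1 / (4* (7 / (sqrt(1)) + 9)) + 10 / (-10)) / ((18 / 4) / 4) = 679 / 8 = 84.88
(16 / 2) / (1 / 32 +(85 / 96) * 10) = 768 / 853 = 0.90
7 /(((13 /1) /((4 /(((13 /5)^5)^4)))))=2670288085937500 /247064529073450392704413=0.00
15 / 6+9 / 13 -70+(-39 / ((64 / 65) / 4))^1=-46851 / 208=-225.25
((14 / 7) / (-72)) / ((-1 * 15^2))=1 / 8100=0.00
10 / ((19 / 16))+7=293 / 19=15.42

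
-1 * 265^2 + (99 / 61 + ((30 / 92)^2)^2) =-19179743847331 / 273124816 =-70223.37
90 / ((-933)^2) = 10 / 96721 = 0.00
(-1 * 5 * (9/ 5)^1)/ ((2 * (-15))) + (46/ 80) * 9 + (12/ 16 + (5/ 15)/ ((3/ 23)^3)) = 156.43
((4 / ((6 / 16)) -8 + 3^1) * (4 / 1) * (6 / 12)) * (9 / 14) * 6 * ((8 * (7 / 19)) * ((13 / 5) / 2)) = 15912 / 95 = 167.49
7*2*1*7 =98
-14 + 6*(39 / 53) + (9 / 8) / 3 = -3905 / 424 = -9.21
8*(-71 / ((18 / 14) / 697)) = -2771272 / 9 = -307919.11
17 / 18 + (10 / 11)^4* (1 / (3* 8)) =256397 / 263538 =0.97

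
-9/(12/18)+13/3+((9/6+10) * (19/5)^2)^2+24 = 206930677/7500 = 27590.76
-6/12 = -1/2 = -0.50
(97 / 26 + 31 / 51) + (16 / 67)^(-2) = 3712591 / 169728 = 21.87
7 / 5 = 1.40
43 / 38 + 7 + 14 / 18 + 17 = 8861 / 342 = 25.91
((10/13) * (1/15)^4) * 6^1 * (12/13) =0.00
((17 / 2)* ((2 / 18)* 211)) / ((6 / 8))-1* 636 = -9998 / 27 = -370.30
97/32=3.03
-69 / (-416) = 69 / 416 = 0.17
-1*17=-17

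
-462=-462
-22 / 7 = -3.14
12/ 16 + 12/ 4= 15/ 4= 3.75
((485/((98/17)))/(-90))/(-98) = 1649/172872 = 0.01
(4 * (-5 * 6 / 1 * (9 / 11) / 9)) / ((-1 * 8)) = 15 / 11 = 1.36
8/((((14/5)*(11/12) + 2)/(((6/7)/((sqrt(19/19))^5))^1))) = 1440/959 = 1.50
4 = 4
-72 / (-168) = 3 / 7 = 0.43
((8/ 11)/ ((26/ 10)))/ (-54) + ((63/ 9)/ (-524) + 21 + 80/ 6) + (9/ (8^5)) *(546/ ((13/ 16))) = 17868255491/ 517929984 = 34.50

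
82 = 82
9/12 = 3/4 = 0.75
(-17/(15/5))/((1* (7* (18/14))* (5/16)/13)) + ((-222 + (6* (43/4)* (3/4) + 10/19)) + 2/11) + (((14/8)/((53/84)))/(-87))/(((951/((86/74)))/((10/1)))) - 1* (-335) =552958933873949/4069161205560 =135.89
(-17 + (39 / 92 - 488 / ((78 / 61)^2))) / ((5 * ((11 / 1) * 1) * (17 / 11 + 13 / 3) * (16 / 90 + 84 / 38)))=-2512789653 / 6159309104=-0.41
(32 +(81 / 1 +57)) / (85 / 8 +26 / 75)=102000 / 6583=15.49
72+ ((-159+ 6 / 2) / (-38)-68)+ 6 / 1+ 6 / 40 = 14.26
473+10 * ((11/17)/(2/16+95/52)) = 1643763/3451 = 476.31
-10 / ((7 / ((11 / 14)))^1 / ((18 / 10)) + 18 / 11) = -495 / 326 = -1.52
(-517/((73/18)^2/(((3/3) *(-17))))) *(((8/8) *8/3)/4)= 1898424/5329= 356.24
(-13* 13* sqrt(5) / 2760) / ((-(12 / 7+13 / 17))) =20111* sqrt(5) / 814200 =0.06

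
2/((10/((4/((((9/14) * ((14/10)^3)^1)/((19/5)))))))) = 760/441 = 1.72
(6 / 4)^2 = 9 / 4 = 2.25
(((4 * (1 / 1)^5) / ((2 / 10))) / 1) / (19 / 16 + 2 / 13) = 14.91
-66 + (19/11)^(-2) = -23705/361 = -65.66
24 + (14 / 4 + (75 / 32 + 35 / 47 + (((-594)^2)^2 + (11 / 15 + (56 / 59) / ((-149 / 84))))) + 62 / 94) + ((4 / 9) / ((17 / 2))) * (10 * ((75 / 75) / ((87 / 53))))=124493242927.76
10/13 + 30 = 400/13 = 30.77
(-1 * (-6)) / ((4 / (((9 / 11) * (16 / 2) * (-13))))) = -1404 / 11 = -127.64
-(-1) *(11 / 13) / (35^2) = 11 / 15925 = 0.00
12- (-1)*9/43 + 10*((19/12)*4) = 9745/129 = 75.54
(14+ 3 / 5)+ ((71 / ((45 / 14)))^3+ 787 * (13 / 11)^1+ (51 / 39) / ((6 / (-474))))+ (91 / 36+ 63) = 609037027673 / 52123500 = 11684.50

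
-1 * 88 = -88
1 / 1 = 1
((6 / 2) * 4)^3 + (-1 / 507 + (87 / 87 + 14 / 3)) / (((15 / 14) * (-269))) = 3535007152 / 2045745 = 1727.98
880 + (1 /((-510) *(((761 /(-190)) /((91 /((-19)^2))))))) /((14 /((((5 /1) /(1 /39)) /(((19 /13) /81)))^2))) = 338877397055 /177469766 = 1909.49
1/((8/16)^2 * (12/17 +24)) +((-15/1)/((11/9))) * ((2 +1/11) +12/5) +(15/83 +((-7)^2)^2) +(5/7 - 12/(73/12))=180514733743/76979595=2344.97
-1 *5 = -5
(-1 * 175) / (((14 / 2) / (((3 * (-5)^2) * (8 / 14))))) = -7500 / 7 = -1071.43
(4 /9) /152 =1 /342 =0.00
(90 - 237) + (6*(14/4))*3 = -84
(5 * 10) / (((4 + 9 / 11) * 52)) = 275 / 1378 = 0.20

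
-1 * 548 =-548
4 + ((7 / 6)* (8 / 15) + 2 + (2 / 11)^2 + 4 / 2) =47128 / 5445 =8.66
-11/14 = -0.79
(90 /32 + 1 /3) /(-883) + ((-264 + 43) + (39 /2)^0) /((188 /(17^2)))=-673700777 /1992048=-338.20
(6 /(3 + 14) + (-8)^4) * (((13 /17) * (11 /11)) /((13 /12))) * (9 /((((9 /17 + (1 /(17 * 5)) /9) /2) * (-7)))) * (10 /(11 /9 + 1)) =-1522983060 /24157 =-63045.21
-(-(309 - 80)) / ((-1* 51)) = -229 / 51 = -4.49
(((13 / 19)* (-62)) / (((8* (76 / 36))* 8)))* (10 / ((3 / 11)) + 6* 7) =-71331 / 2888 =-24.70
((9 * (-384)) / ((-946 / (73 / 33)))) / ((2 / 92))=1934208 / 5203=371.75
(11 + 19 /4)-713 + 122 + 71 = -2017 /4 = -504.25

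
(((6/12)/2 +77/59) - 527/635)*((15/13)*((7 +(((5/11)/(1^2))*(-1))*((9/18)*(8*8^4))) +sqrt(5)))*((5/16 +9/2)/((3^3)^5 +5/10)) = -186776611119/89453614762720 +25103463*sqrt(5)/89453614762720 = -0.00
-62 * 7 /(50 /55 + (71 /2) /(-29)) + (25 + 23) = 286540 /201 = 1425.57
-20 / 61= -0.33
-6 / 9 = -2 / 3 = -0.67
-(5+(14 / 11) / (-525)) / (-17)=4123 / 14025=0.29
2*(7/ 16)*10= 35/ 4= 8.75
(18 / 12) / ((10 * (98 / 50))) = 15 / 196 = 0.08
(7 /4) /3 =7 /12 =0.58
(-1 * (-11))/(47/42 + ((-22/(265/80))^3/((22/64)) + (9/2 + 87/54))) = -206343522/15850962749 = -0.01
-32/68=-0.47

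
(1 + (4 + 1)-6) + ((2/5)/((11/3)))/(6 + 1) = 6/385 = 0.02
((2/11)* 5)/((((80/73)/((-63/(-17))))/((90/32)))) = 206955/23936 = 8.65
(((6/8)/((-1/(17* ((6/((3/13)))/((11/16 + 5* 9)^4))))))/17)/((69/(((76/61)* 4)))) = -0.00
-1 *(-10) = 10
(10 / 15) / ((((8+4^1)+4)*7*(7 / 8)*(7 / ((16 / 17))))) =16 / 17493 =0.00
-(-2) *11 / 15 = 22 / 15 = 1.47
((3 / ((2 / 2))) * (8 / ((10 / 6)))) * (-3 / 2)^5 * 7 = -15309 / 20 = -765.45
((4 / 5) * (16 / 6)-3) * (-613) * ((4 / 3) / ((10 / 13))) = 207194 / 225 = 920.86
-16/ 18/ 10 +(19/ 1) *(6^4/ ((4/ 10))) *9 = 554039.91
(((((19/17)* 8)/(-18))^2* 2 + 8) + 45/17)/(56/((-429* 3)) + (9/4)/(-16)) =-2386740928/39449367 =-60.50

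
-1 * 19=-19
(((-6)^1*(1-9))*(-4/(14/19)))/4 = -456/7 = -65.14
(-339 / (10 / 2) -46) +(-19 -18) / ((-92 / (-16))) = -13827 / 115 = -120.23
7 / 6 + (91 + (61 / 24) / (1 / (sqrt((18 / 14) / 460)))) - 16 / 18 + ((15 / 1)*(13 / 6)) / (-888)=61*sqrt(805) / 12880 + 486133 / 5328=91.38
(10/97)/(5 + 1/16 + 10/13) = 2080/117661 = 0.02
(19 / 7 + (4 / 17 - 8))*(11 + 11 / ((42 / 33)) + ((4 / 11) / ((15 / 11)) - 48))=208547 / 1470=141.87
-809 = -809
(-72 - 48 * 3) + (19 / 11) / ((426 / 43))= -1011359 / 4686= -215.83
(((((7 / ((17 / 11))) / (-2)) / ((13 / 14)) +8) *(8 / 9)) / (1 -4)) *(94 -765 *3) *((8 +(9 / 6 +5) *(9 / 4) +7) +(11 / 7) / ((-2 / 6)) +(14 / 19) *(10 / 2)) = 82300507325 / 793611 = 103703.84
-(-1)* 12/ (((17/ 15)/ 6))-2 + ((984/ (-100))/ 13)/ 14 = 2377559/ 38675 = 61.48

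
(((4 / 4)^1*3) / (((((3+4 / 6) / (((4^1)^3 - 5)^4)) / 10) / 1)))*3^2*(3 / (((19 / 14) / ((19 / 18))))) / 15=1526787486 / 11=138798862.36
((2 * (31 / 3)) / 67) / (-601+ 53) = -31 / 55074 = -0.00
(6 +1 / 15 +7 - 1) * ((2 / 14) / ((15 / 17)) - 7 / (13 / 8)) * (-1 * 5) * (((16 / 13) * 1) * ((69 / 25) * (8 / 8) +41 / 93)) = 121962949088 / 123771375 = 985.39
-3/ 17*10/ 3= -10/ 17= -0.59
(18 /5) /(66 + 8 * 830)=9 /16765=0.00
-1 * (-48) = 48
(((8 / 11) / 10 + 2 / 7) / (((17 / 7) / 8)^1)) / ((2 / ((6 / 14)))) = 1656 / 6545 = 0.25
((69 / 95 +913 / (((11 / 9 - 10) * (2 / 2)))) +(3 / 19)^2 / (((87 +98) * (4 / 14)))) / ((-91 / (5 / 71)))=1089875607 / 13635333166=0.08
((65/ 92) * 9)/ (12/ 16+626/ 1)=585/ 57661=0.01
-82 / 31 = -2.65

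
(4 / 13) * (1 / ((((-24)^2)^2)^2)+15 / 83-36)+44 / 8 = -163943421050797 / 29692815998976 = -5.52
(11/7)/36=11/252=0.04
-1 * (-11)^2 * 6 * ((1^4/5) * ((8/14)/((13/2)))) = -5808/455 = -12.76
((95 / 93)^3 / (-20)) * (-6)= 171475 / 536238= 0.32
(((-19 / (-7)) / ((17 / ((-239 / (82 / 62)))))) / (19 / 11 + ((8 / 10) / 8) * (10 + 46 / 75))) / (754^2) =-580680375 / 31906901354692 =-0.00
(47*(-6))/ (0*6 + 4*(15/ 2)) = -47/ 5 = -9.40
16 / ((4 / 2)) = 8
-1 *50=-50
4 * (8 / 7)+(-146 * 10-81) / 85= -8067 / 595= -13.56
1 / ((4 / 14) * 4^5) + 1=2055 / 2048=1.00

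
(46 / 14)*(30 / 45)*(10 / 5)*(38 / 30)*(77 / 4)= 4807 / 45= 106.82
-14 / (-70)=1 / 5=0.20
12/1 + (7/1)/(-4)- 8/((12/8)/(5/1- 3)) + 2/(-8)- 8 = -26/3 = -8.67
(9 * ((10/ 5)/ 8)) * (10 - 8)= 9/ 2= 4.50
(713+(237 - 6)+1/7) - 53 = 6238/7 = 891.14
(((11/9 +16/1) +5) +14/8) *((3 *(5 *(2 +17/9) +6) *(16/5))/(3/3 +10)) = 790508/1485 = 532.33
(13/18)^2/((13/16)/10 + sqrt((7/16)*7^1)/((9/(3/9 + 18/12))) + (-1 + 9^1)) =6760/109353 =0.06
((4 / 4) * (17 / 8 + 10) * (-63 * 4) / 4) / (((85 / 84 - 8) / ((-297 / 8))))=-38114307 / 9392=-4058.17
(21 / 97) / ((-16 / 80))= -105 / 97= -1.08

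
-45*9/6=-135/2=-67.50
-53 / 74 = -0.72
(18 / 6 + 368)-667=-296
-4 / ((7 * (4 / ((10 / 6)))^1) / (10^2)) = -500 / 21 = -23.81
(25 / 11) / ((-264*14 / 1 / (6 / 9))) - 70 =-4268905 / 60984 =-70.00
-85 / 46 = -1.85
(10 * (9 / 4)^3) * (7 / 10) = 5103 / 64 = 79.73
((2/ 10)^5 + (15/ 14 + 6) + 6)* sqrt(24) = 571889* sqrt(6)/ 21875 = 64.04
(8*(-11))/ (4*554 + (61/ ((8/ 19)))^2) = -0.00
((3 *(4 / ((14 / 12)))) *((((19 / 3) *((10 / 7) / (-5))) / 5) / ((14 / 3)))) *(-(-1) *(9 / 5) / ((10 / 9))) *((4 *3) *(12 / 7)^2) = -95738112 / 2100875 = -45.57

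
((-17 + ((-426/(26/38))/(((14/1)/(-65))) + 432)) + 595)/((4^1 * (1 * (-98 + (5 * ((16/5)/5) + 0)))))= -136525/13272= -10.29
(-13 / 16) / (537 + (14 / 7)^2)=-13 / 8656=-0.00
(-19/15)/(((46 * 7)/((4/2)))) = -19/2415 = -0.01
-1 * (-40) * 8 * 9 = 2880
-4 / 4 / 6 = -1 / 6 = -0.17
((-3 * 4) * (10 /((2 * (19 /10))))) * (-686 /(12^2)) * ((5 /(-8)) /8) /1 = -42875 /3648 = -11.75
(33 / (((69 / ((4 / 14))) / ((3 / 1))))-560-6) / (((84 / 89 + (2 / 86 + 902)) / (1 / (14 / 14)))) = -69697324 / 111272091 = -0.63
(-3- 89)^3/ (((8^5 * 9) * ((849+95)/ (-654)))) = 1326203/ 724992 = 1.83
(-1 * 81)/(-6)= 27/2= 13.50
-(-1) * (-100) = -100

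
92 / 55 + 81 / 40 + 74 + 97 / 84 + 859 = 8665757 / 9240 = 937.85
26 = 26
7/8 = 0.88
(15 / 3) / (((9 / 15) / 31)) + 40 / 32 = 3115 / 12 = 259.58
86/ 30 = 2.87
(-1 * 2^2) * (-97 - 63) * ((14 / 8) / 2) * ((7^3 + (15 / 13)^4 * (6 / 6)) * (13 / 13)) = 5514346880 / 28561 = 193072.61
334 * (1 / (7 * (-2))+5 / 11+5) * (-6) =-830658 / 77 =-10787.77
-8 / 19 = -0.42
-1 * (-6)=6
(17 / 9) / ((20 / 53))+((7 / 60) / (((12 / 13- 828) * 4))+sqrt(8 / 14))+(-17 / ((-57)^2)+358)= 2 * sqrt(7) / 7+9661545967 / 26615808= 363.76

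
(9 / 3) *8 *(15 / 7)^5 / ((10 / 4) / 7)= 7290000 / 2401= 3036.23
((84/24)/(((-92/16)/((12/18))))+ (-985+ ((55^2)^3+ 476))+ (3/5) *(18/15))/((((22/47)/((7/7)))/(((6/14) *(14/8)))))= 1122103948715087/25300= 44351934731.82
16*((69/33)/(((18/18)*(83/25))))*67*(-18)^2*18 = 3594844800/913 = 3937398.47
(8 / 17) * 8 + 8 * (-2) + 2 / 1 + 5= -89 / 17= -5.24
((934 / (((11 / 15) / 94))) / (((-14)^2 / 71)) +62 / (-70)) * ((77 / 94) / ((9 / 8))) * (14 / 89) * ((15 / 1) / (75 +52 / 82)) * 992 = 38028657740288 / 38914449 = 977237.47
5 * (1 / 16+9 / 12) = 65 / 16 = 4.06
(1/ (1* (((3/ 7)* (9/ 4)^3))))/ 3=448/ 6561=0.07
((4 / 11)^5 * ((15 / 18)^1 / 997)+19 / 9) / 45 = 3050796773 / 65029978035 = 0.05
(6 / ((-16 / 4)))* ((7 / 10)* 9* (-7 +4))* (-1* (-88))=12474 / 5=2494.80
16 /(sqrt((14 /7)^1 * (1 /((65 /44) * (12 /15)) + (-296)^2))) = 8 * sqrt(29614494) /1139019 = 0.04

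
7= 7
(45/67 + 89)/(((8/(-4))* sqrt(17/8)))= -6008* sqrt(34)/1139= -30.76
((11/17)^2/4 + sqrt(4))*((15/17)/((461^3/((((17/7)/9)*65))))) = 263575/792790888652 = 0.00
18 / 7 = 2.57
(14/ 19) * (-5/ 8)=-35/ 76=-0.46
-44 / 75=-0.59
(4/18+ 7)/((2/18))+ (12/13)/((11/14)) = 9463/143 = 66.17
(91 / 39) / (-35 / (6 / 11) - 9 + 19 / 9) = -42 / 1279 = -0.03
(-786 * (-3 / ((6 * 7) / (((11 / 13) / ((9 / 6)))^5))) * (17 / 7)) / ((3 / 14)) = 22954276928 / 631569393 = 36.34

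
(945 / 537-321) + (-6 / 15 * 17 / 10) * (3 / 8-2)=-11389241 / 35800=-318.14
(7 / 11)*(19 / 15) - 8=-7.19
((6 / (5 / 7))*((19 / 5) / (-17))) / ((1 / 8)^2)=-120.17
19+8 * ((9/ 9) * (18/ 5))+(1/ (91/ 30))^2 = 1983659/ 41405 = 47.91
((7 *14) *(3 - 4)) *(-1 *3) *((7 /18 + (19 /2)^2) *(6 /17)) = 159887 /17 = 9405.12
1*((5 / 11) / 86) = 5 / 946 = 0.01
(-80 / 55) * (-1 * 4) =5.82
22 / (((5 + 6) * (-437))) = -2 / 437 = -0.00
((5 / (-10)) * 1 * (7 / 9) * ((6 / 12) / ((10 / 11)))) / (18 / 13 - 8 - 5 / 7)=7007 / 240120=0.03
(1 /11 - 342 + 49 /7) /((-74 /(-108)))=-198936 /407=-488.79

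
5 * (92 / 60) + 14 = 65 / 3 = 21.67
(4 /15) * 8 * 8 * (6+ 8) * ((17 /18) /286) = 15232 /19305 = 0.79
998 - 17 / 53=52877 / 53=997.68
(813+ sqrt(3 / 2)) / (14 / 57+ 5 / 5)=57 *sqrt(6) / 142+ 46341 / 71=653.67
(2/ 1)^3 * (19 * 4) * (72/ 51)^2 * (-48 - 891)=-328845312/ 289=-1137873.05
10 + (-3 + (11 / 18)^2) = 2389 / 324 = 7.37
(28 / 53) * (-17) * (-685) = 6152.08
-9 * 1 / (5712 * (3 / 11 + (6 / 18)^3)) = -0.01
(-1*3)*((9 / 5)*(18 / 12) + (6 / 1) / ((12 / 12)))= -261 / 10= -26.10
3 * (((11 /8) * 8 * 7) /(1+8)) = 77 /3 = 25.67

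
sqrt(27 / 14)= 3 * sqrt(42) / 14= 1.39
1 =1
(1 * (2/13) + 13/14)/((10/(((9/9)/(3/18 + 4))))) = 591/22750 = 0.03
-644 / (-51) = 644 / 51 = 12.63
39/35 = 1.11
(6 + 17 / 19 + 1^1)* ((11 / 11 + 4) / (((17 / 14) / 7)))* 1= 227.55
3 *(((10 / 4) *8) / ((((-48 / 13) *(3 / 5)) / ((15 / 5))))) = -325 / 4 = -81.25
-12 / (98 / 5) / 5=-6 / 49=-0.12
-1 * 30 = -30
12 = 12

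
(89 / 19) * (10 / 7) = 890 / 133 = 6.69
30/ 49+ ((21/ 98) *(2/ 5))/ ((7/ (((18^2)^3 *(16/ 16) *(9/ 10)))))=459165774/ 1225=374829.20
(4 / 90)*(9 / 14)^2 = 9 / 490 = 0.02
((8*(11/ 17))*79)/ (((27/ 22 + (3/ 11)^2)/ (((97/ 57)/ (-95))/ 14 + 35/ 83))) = 2225204356408/ 16847445825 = 132.08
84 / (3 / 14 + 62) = 1176 / 871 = 1.35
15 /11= 1.36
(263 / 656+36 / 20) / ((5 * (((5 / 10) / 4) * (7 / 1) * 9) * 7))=7219 / 904050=0.01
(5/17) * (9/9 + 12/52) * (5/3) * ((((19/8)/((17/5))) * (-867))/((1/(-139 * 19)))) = 12544750/13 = 964980.77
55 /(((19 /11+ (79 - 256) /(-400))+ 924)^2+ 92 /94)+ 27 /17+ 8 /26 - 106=-17957448814236208361 /172495268058562683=-104.10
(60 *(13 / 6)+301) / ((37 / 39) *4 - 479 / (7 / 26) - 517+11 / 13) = -117663 / 625580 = -0.19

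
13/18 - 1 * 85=-1517/18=-84.28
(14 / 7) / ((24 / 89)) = 89 / 12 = 7.42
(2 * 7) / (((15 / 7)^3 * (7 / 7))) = 4802 / 3375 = 1.42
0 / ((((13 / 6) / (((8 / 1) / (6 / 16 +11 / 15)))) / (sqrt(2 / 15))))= 0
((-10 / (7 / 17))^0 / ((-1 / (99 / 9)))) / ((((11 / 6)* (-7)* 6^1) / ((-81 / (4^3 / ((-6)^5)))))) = 19683 / 14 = 1405.93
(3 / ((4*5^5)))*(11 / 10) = 33 / 125000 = 0.00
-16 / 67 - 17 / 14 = -1.45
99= 99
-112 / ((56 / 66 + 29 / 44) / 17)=-251328 / 199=-1262.95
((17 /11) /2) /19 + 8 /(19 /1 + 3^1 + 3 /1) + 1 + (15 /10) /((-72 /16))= 32207 /31350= 1.03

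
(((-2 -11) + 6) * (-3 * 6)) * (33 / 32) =2079 / 16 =129.94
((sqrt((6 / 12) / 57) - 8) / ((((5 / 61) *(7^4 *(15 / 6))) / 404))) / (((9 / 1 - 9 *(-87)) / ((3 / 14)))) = -24644 / 13865775 + 6161 *sqrt(114) / 3161396700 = -0.00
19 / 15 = 1.27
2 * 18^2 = 648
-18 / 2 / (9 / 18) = -18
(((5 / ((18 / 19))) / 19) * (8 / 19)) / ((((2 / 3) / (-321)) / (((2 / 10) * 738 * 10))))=-83122.11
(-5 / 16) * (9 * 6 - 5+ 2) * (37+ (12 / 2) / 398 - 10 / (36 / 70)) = -2674865 / 9552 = -280.03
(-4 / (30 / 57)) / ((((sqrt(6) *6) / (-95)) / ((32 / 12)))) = 1444 *sqrt(6) / 27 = 131.00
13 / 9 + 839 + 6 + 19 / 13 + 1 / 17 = 1686602 / 1989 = 847.96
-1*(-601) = 601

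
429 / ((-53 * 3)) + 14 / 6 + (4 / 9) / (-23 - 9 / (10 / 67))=-147062 / 397341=-0.37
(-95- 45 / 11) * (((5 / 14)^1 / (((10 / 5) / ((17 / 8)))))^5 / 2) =-2418193953125 / 6203442724864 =-0.39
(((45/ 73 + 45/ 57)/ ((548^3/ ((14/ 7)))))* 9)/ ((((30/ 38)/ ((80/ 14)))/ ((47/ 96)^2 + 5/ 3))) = 5709925/ 2690992912384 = 0.00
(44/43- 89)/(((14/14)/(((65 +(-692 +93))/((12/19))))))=6397053/86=74384.34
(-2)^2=4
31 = 31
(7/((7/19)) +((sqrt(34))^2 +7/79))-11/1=3325/79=42.09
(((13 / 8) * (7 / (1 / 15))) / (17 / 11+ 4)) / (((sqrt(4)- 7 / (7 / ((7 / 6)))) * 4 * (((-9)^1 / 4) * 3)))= -1001 / 732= -1.37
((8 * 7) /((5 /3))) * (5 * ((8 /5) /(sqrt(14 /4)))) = 192 * sqrt(14) /5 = 143.68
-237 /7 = -33.86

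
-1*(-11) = 11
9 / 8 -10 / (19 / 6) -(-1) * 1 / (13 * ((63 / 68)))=-242735 / 124488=-1.95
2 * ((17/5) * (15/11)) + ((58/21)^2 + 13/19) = 1620797/92169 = 17.59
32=32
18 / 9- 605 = -603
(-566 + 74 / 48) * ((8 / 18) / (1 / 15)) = -67735 / 18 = -3763.06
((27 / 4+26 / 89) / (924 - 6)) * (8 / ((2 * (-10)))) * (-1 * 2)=2507 / 408510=0.01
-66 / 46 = -33 / 23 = -1.43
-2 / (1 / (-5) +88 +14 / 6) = -15 / 676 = -0.02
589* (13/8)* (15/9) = 38285/24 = 1595.21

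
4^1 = 4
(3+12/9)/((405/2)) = 26/1215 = 0.02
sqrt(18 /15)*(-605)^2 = 73205*sqrt(30) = 400960.30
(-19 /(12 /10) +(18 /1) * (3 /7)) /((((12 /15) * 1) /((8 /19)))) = -1705 /399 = -4.27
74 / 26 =37 / 13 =2.85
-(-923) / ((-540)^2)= 923 / 291600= 0.00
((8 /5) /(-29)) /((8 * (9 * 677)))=-1 /883485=-0.00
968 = 968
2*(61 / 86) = 61 / 43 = 1.42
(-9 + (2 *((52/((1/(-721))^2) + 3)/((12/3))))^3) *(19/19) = 19752486052888867990303/8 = 2469060756611108498787.88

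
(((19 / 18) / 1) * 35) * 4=1330 / 9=147.78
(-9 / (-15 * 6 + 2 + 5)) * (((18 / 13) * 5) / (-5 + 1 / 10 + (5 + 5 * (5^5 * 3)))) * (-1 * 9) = -72900 / 505782329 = -0.00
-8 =-8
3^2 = 9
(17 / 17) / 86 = 1 / 86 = 0.01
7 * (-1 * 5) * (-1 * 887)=31045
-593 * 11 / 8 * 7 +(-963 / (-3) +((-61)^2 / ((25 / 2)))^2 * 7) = 3074535259 / 5000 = 614907.05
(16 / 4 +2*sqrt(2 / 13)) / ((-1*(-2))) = 2.39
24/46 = 12/23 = 0.52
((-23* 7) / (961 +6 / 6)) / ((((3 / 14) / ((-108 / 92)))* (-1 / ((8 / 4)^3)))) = -7.33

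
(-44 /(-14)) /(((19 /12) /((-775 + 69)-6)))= -187968 /133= -1413.29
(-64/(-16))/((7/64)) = 256/7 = 36.57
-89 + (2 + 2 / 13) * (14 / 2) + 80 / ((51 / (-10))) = -59411 / 663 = -89.61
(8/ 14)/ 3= 4/ 21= 0.19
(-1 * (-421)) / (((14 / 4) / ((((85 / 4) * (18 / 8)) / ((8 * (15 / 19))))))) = 407949 / 448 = 910.60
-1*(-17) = 17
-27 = -27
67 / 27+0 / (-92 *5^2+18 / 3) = 67 / 27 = 2.48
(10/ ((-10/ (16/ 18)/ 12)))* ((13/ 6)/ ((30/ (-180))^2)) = -832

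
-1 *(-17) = 17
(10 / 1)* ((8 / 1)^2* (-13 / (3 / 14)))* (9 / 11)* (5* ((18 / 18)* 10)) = -17472000 / 11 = -1588363.64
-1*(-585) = 585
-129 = -129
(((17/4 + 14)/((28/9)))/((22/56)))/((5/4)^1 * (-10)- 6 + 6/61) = -40077/49390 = -0.81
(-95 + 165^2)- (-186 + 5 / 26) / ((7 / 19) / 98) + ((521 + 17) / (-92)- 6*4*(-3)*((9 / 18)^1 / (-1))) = 45754773 / 598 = 76513.00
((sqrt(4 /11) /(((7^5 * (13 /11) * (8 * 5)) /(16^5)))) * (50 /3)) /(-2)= -1310720 * sqrt(11) /655473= -6.63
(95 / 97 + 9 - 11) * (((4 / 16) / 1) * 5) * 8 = -990 / 97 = -10.21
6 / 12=1 / 2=0.50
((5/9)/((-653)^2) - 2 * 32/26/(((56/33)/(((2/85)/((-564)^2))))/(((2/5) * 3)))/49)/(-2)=-10444444442/16065379546254675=-0.00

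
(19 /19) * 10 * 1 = 10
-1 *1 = -1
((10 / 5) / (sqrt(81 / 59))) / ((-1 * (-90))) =sqrt(59) / 405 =0.02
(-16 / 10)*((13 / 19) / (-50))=52 / 2375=0.02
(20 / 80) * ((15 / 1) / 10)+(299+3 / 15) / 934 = 12989 / 18680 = 0.70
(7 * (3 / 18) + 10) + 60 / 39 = 991 / 78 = 12.71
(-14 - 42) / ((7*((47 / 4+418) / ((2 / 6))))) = -32 / 5157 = -0.01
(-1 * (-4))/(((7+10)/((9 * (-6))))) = -216/17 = -12.71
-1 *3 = -3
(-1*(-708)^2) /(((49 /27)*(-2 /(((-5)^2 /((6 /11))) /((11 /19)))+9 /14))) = -4285807200 /9583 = -447230.22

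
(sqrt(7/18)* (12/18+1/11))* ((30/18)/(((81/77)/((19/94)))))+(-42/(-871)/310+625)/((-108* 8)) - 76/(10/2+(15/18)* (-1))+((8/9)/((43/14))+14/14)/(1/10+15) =-35744129848001/1893428924400+16625* sqrt(14)/411156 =-18.73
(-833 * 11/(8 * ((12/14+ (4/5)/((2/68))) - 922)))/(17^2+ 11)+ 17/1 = 255374221/15018240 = 17.00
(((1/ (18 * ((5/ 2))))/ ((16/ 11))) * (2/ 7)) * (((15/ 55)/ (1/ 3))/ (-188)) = -1/ 52640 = -0.00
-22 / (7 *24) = -11 / 84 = -0.13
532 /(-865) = -532 /865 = -0.62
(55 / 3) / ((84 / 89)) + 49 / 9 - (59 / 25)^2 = 1013221 / 52500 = 19.30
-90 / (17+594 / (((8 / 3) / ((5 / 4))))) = -1440 / 4727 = -0.30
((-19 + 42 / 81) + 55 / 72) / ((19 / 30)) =-19135 / 684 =-27.98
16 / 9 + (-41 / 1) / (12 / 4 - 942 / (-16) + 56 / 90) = 227144 / 202491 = 1.12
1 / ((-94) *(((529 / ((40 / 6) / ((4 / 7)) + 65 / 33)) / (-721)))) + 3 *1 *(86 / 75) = 24872273 / 6837325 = 3.64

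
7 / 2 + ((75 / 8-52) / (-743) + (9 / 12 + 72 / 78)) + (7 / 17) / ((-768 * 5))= 3297935107 / 630539520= 5.23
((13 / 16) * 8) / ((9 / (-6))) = -13 / 3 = -4.33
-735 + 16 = -719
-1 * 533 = -533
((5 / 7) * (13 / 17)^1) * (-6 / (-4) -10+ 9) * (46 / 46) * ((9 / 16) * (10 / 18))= 325 / 3808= 0.09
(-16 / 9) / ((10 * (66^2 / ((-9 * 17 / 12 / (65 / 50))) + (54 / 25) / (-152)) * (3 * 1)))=51680 / 387347913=0.00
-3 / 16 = -0.19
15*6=90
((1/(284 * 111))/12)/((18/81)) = 1/84064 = 0.00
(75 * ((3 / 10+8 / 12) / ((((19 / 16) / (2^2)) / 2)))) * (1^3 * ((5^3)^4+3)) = 119243422517.89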